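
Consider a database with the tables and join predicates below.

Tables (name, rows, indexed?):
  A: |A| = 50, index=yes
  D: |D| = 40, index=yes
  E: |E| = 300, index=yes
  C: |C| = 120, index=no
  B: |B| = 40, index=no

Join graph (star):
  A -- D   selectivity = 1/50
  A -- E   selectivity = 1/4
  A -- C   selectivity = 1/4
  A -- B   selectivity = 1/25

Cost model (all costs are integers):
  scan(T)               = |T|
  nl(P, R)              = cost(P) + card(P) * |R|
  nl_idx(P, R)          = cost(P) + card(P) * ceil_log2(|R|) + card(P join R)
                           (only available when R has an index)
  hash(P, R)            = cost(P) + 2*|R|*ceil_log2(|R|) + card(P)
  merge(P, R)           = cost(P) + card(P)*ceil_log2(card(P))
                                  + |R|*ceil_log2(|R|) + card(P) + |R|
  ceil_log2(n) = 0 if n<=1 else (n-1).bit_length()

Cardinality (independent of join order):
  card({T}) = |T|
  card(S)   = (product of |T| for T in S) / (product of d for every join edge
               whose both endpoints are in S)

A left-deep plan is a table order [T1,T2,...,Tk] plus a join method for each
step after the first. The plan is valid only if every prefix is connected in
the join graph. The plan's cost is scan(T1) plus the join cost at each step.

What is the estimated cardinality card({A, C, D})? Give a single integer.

1200

Tables in S: A(50), C(120), D(40)
Edges inside S: A-D(d=50), A-C(d=4)
numerator = 50 * 120 * 40 = 240000
denominator = 50 * 4 = 200
card(S) = 240000 / 200 = 1200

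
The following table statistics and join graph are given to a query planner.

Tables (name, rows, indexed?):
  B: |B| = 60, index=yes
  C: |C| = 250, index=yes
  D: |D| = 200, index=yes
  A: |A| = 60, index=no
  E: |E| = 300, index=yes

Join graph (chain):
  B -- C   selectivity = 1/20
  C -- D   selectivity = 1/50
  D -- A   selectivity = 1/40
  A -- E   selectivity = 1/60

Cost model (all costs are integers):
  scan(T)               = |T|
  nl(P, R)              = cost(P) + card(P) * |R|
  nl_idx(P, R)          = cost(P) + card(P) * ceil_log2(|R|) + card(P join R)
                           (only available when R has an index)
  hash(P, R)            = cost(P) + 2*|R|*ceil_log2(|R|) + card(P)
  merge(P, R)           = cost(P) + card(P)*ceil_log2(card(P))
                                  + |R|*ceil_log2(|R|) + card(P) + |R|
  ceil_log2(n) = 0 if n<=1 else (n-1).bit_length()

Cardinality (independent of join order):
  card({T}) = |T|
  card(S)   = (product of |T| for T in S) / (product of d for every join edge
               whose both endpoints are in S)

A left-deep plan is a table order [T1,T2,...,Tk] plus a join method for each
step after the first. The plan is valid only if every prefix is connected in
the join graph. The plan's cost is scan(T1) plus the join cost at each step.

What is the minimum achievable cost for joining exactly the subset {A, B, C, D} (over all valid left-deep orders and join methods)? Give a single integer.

6740

Selinger DP over subsets of {A,B,C,D}:
  {B}: scan cost=60, card=60
  {C}: scan cost=250, card=250
  {D}: scan cost=200, card=200
  {A}: scan cost=60, card=60
  {BC}: card=750; try (B,hash)→1220, (C,nl_idx)→1290, (B,nl_idx)→2500, (C,merge)→2730, (B,merge)→2920, (C,hash)→4120 …(+2); best=1220 via (B,hash)
  {CD}: card=1000; try (C,nl_idx)→2800, (D,nl_idx)→3250, (D,hash)→3700, (C,merge)→4250, (D,merge)→4300, (C,hash)→4400 …(+2); best=2800 via (C,nl_idx)
  {AD}: card=300; try (D,nl_idx)→840, (A,hash)→1120, (D,merge)→2280, (A,merge)→2420, (D,hash)→3320, (D,nl)→12060 …(+1); best=840 via (D,nl_idx)
  {BCD}: card=3000; try (B,hash)→4520, (D,hash)→5170, (D,nl_idx)→10220, (D,merge)→11270, (B,nl_idx)→11800, (B,merge)→14220 …(+2); best=4520 via (B,hash)
  {ACD}: card=1500; try (A,hash)→4520, (C,nl_idx)→4740, (C,hash)→5140, (C,merge)→6090, (A,merge)→14220, (A,nl)→62800 …(+1); best=4520 via (A,hash)
  {ABCD}: card=4500; try (B,hash)→6740, (A,hash)→8240, (B,nl_idx)→18020, (B,merge)→22940, (A,merge)→43940, (B,nl)→94520 …(+1); best=6740 via (B,hash)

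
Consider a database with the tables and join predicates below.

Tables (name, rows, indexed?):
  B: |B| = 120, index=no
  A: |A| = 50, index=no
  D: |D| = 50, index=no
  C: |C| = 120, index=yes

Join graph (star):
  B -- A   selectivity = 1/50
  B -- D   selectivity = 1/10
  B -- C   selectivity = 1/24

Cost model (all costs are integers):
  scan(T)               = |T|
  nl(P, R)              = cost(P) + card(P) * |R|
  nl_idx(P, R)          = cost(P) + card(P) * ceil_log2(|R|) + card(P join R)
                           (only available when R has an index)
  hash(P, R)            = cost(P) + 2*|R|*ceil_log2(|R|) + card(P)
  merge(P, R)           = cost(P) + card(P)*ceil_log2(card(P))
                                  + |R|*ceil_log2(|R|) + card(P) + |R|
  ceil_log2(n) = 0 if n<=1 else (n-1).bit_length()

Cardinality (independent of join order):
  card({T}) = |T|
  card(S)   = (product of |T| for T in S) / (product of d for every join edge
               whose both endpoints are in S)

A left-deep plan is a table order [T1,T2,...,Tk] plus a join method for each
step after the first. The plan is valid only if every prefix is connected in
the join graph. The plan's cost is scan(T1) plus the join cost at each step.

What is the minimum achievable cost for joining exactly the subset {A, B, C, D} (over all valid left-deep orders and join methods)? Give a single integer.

Selinger DP over subsets of {A,B,C,D}:
  {B}: scan cost=120, card=120
  {A}: scan cost=50, card=50
  {D}: scan cost=50, card=50
  {C}: scan cost=120, card=120
  {AB}: card=120; try (A,hash)→840, (B,merge)→1360, (A,merge)→1430, (B,hash)→1780, (B,nl)→6050, (A,nl)→6120; best=840 via (A,hash)
  {BD}: card=600; try (D,hash)→840, (B,merge)→1360, (D,merge)→1430, (B,hash)→1780, (B,nl)→6050, (D,nl)→6120; best=840 via (D,hash)
  {BC}: card=600; try (C,nl_idx)→1560, (C,hash)→1920, (B,hash)→1920, (C,merge)→2040, (B,merge)→2040, (C,nl)→14520 …(+1); best=1560 via (C,nl_idx)
  {ABD}: card=600; try (D,hash)→1560, (A,hash)→2040, (D,merge)→2150, (D,nl)→6840, (A,merge)→7790, (A,nl)→30840; best=1560 via (D,hash)
  {ABC}: card=600; try (C,nl_idx)→2280, (C,hash)→2640, (C,merge)→2760, (A,hash)→2760, (A,merge)→8510, (C,nl)→15240 …(+1); best=2280 via (C,nl_idx)
  {BCD}: card=3000; try (D,hash)→2760, (C,hash)→3120, (C,nl_idx)→8040, (C,merge)→8400, (D,merge)→8510, (D,nl)→31560 …(+1); best=2760 via (D,hash)
  {ABCD}: card=3000; try (D,hash)→3480, (C,hash)→3840, (A,hash)→6360, (C,nl_idx)→8760, (C,merge)→9120, (D,merge)→9230 …(+4); best=3480 via (D,hash)

3480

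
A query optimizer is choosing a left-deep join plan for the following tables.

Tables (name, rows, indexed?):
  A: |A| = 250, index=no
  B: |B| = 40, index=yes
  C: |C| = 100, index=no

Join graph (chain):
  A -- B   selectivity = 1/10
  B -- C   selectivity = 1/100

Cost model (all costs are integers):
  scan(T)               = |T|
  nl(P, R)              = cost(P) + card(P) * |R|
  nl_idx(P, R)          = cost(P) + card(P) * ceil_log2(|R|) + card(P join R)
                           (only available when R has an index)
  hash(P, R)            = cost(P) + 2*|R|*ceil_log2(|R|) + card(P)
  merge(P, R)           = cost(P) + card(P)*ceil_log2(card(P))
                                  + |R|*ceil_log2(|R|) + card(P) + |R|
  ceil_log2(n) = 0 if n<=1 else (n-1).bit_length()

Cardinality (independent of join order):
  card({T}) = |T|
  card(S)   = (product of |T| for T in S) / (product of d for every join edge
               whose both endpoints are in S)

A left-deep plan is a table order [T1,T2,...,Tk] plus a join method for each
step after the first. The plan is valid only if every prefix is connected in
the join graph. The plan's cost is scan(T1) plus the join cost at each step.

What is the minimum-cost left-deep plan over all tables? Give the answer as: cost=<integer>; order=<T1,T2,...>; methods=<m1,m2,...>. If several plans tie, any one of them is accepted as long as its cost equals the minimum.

cost=3210; order=C,B,A; methods=hash,merge

Selinger DP (subsets sized 1..n):
  {A}: scan cost=250, card=250
  {B}: scan cost=40, card=40
  {C}: scan cost=100, card=100
  {AB}: card=1000; try (B,hash)→980, (A,merge)→2570, (B,nl_idx)→2750, (B,merge)→2780, (A,hash)→4080, (A,nl)→10040 …(+1); best=980 via (B,hash)
  {BC}: card=40; try (B,hash)→680, (B,nl_idx)→740, (C,merge)→1120, (B,merge)→1180, (C,hash)→1480, (C,nl)→4040 …(+1); best=680 via (B,hash)
  {ABC}: card=1000; try (A,merge)→3210, (C,hash)→3380, (A,hash)→4720, (A,nl)→10680, (C,merge)→12780, (C,nl)→100980; best=3210 via (A,merge)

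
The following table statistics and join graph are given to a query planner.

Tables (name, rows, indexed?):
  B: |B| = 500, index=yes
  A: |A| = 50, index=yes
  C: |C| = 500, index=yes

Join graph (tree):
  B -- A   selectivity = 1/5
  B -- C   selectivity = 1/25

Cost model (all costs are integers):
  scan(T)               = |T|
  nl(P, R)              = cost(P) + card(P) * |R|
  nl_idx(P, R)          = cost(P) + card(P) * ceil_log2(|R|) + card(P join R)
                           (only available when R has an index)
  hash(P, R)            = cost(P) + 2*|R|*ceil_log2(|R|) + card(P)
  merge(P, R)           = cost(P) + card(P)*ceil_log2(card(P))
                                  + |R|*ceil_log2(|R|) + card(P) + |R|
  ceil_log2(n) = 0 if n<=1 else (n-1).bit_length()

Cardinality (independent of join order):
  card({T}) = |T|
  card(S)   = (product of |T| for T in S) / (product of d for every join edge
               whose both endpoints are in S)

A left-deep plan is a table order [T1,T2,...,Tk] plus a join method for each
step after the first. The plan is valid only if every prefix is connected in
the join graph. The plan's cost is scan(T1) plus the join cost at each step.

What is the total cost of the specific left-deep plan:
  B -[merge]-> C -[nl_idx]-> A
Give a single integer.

170500

step 1: scan B: cost=500, card=500
step 2: join C via merge
    card(P join C) = 500*500/(25) = 10000
    cost = 500 + 500*9 + 500*9 + 500 + 500 = 10500
step 3: join A via nl_idx
    card(P join A) = 10000*50/(5) = 100000
    cost = 10500 + 10000*6 + 100000 = 170500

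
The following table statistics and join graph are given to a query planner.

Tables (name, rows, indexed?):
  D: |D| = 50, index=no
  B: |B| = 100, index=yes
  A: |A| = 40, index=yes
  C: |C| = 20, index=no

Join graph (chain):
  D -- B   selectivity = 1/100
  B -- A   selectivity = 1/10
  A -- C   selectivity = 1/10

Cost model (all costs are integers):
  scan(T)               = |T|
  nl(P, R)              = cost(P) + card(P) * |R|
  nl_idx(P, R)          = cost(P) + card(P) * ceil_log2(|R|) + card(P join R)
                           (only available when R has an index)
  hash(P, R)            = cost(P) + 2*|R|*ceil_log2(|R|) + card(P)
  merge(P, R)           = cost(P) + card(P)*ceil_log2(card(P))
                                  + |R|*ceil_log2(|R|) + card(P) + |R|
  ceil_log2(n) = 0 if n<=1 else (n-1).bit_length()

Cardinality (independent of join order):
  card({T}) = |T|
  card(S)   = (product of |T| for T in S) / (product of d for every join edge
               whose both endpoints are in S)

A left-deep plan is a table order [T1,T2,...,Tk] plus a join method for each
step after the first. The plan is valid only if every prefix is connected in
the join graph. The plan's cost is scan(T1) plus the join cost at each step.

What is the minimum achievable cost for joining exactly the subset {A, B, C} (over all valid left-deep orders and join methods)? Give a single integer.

Selinger DP over subsets of {A,B,C}:
  {B}: scan cost=100, card=100
  {A}: scan cost=40, card=40
  {C}: scan cost=20, card=20
  {AB}: card=400; try (A,hash)→680, (B,nl_idx)→720, (A,nl_idx)→1100, (B,merge)→1120, (A,merge)→1180, (B,hash)→1480 …(+2); best=680 via (A,hash)
  {AC}: card=80; try (A,nl_idx)→220, (C,hash)→280, (A,merge)→420, (C,merge)→440, (A,hash)→520, (A,nl)→820 …(+1); best=220 via (A,nl_idx)
  {ABC}: card=800; try (C,hash)→1280, (B,nl_idx)→1580, (B,merge)→1660, (B,hash)→1700, (C,merge)→4800, (B,nl)→8220 …(+1); best=1280 via (C,hash)

1280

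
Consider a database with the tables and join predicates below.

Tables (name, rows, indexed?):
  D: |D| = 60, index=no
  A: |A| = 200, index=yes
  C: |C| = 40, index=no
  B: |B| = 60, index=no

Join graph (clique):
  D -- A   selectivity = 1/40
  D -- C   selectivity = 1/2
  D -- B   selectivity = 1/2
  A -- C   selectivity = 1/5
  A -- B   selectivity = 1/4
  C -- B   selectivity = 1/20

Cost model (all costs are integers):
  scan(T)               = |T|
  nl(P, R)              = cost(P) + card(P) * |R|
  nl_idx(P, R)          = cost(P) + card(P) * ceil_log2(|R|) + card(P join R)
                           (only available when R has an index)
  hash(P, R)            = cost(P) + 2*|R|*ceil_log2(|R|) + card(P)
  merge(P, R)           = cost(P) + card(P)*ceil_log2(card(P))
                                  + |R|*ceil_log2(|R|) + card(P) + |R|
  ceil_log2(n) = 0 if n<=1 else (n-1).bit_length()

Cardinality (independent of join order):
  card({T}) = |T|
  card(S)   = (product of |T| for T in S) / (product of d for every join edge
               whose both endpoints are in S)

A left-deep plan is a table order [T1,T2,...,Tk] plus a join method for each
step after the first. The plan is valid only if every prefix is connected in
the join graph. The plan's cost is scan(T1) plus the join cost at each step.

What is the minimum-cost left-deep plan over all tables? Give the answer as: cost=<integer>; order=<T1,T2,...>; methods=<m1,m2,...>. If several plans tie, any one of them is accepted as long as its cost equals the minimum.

Selinger DP (subsets sized 1..n):
  {D}: scan cost=60, card=60
  {A}: scan cost=200, card=200
  {C}: scan cost=40, card=40
  {B}: scan cost=60, card=60
  {AD}: card=300; try (A,nl_idx)→840, (D,hash)→1120, (A,merge)→2280, (D,merge)→2420, (A,hash)→3320, (A,nl)→12060 …(+1); best=840 via (A,nl_idx)
  {CD}: card=1200; try (C,hash)→600, (D,merge)→740, (C,merge)→760, (D,hash)→800, (D,nl)→2440, (C,nl)→2460; best=600 via (C,hash)
  {BD}: card=1800; try (D,hash)→840, (B,hash)→840, (D,merge)→900, (B,merge)→900, (D,nl)→3660, (B,nl)→3660; best=840 via (D,hash)
  {AC}: card=1600; try (C,hash)→880, (A,nl_idx)→1960, (A,merge)→2120, (C,merge)→2280, (A,hash)→3280, (A,nl)→8040 …(+1); best=880 via (C,hash)
  {AB}: card=3000; try (B,hash)→1120, (A,merge)→2280, (B,merge)→2420, (A,hash)→3320, (A,nl_idx)→3540, (A,nl)→12060 …(+1); best=1120 via (B,hash)
  {BC}: card=120; try (C,hash)→600, (B,merge)→740, (C,merge)→760, (B,hash)→800, (B,nl)→2440, (C,nl)→2460; best=600 via (C,hash)
  {ACD}: card=1200; try (C,hash)→1620, (D,hash)→3200, (C,merge)→4120, (A,hash)→5000, (A,nl_idx)→11400, (C,nl)→12840 …(+4); best=1620 via (C,hash)
  {ABD}: card=2250; try (B,hash)→1860, (B,merge)→4260, (D,hash)→4840, (A,hash)→5840, (A,nl_idx)→17490, (B,nl)→18840 …(+4); best=1860 via (B,hash)
  {BCD}: card=1800; try (D,hash)→1440, (D,merge)→1980, (B,hash)→2520, (C,hash)→3120, (D,nl)→7800, (B,merge)→15420 …(+3); best=1440 via (D,hash)
  {ABC}: card=1200; try (A,nl_idx)→2760, (B,hash)→3200, (A,merge)→3360, (A,hash)→3920, (C,hash)→4600, (B,merge)→20500 …(+4); best=2760 via (A,nl_idx)
  {ABCD}: card=450; try (B,hash)→3540, (C,hash)→4590, (D,hash)→4680, (A,hash)→6440, (A,nl_idx)→16290, (B,merge)→16440 …(+7); best=3540 via (B,hash)

cost=3540; order=D,A,C,B; methods=nl_idx,hash,hash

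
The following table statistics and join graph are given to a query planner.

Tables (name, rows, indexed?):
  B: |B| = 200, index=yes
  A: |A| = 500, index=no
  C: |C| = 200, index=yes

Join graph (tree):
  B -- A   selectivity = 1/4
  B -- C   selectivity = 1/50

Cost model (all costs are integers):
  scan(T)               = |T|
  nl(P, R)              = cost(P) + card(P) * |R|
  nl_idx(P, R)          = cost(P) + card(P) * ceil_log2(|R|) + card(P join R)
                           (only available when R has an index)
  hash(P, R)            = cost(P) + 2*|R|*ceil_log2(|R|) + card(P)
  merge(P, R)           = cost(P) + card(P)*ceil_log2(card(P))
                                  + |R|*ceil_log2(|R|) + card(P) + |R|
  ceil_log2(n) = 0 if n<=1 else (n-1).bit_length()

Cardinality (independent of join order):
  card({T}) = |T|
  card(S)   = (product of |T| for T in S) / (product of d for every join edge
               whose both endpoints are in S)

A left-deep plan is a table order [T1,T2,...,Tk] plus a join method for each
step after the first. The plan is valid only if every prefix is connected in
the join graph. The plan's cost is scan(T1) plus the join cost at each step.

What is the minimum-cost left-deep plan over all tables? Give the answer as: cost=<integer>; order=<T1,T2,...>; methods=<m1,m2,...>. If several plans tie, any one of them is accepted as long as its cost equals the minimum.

Selinger DP (subsets sized 1..n):
  {B}: scan cost=200, card=200
  {A}: scan cost=500, card=500
  {C}: scan cost=200, card=200
  {AB}: card=25000; try (B,hash)→4200, (A,merge)→7000, (B,merge)→7300, (A,hash)→9400, (B,nl_idx)→29500, (A,nl)→100200 …(+1); best=4200 via (B,hash)
  {BC}: card=800; try (C,nl_idx)→2600, (B,nl_idx)→2600, (C,hash)→3600, (B,hash)→3600, (C,merge)→3800, (B,merge)→3800 …(+2); best=2600 via (C,nl_idx)
  {ABC}: card=100000; try (A,hash)→12400, (A,merge)→16400, (C,hash)→32400, (C,nl_idx)→304200, (A,nl)→402600, (C,merge)→406000 …(+1); best=12400 via (A,hash)

cost=12400; order=B,C,A; methods=nl_idx,hash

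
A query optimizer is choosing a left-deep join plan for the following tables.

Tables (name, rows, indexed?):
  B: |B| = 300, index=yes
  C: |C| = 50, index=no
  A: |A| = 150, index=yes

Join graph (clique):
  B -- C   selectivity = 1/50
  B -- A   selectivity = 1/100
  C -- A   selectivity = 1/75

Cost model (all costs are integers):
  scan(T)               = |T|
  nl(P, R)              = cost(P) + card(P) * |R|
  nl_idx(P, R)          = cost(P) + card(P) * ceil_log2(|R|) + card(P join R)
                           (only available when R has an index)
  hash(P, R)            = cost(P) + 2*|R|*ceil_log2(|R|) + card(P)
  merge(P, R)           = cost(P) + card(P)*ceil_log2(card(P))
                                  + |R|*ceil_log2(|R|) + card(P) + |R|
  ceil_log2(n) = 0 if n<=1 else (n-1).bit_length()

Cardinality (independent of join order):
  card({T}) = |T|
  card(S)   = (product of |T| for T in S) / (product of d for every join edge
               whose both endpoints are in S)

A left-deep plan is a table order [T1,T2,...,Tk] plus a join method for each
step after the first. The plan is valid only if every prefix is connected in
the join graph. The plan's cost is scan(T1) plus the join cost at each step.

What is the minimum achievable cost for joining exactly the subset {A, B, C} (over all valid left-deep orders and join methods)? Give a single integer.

1456

Selinger DP over subsets of {A,B,C}:
  {B}: scan cost=300, card=300
  {C}: scan cost=50, card=50
  {A}: scan cost=150, card=150
  {BC}: card=300; try (B,nl_idx)→800, (C,hash)→1200, (B,merge)→3400, (C,merge)→3650, (B,hash)→5500, (B,nl)→15050 …(+1); best=800 via (B,nl_idx)
  {AB}: card=450; try (B,nl_idx)→1950, (A,hash)→3000, (A,nl_idx)→3150, (B,merge)→4500, (A,merge)→4650, (B,hash)→5700 …(+2); best=1950 via (B,nl_idx)
  {AC}: card=100; try (A,nl_idx)→550, (C,hash)→900, (A,merge)→1750, (C,merge)→1850, (A,hash)→2500, (A,nl)→7550 …(+1); best=550 via (A,nl_idx)
  {ABC}: card=6; try (B,nl_idx)→1456, (C,hash)→3000, (A,nl_idx)→3206, (A,hash)→3500, (B,merge)→4350, (A,merge)→5150 …(+5); best=1456 via (B,nl_idx)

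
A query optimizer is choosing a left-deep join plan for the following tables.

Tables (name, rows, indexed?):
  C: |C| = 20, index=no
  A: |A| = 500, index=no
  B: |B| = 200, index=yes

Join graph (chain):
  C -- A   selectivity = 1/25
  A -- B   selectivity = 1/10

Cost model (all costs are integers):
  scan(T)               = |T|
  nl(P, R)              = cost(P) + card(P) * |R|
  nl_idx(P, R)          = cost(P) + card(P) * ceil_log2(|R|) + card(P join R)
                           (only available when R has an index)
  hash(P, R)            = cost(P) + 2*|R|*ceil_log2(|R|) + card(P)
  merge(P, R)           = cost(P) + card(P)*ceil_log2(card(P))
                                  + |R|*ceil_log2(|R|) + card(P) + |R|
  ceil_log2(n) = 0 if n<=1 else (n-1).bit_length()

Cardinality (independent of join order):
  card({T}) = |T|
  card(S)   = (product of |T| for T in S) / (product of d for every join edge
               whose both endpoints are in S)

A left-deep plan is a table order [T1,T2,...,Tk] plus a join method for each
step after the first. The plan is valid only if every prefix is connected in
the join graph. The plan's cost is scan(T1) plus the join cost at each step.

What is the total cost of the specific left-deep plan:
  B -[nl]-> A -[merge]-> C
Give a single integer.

250320

step 1: scan B: cost=200, card=200
step 2: join A via nl
    card(P join A) = 200*500/(10) = 10000
    cost = 200 + 200*500 = 100200
step 3: join C via merge
    card(P join C) = 10000*20/(25) = 8000
    cost = 100200 + 10000*14 + 20*5 + 10000 + 20 = 250320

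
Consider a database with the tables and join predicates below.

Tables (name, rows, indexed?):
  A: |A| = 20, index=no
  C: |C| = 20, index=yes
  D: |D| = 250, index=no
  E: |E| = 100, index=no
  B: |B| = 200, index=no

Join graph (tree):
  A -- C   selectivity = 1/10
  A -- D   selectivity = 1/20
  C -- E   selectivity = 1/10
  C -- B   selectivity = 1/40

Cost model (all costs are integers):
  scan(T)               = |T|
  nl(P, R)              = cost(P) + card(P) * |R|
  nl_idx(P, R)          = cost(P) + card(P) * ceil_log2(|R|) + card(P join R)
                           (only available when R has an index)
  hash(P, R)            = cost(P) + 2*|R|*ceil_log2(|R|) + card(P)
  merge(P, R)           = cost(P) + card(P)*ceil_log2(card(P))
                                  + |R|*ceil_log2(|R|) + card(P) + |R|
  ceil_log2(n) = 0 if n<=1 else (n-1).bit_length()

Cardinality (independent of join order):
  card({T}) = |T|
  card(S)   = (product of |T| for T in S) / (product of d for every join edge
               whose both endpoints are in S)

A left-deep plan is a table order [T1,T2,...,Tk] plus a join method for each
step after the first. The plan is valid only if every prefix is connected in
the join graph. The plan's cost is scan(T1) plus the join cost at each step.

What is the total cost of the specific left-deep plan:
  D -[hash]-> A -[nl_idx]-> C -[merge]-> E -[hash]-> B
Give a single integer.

16450

step 1: scan D: cost=250, card=250
step 2: join A via hash
    card(P join A) = 250*20/(20) = 250
    cost = 250 + 2*20*5 + 250 = 700
step 3: join C via nl_idx
    card(P join C) = 250*20/(10) = 500
    cost = 700 + 250*5 + 500 = 2450
step 4: join E via merge
    card(P join E) = 500*100/(10) = 5000
    cost = 2450 + 500*9 + 100*7 + 500 + 100 = 8250
step 5: join B via hash
    card(P join B) = 5000*200/(40) = 25000
    cost = 8250 + 2*200*8 + 5000 = 16450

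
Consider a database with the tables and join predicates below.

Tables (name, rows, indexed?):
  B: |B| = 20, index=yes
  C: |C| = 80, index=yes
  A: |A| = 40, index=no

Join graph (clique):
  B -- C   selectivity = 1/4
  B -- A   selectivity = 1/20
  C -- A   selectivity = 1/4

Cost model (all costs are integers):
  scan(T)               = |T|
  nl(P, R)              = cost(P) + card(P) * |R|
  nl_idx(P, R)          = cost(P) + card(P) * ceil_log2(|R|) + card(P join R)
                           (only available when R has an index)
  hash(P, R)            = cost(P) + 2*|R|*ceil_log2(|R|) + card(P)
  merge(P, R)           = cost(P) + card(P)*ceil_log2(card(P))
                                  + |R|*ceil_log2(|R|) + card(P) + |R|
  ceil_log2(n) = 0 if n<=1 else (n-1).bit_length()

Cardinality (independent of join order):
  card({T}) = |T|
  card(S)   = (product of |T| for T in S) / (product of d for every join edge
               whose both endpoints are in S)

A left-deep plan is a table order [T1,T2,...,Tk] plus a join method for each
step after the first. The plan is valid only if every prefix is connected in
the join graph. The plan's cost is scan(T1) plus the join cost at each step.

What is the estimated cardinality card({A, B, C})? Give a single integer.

200

Tables in S: A(40), B(20), C(80)
Edges inside S: B-C(d=4), B-A(d=20), C-A(d=4)
numerator = 40 * 20 * 80 = 64000
denominator = 4 * 20 * 4 = 320
card(S) = 64000 / 320 = 200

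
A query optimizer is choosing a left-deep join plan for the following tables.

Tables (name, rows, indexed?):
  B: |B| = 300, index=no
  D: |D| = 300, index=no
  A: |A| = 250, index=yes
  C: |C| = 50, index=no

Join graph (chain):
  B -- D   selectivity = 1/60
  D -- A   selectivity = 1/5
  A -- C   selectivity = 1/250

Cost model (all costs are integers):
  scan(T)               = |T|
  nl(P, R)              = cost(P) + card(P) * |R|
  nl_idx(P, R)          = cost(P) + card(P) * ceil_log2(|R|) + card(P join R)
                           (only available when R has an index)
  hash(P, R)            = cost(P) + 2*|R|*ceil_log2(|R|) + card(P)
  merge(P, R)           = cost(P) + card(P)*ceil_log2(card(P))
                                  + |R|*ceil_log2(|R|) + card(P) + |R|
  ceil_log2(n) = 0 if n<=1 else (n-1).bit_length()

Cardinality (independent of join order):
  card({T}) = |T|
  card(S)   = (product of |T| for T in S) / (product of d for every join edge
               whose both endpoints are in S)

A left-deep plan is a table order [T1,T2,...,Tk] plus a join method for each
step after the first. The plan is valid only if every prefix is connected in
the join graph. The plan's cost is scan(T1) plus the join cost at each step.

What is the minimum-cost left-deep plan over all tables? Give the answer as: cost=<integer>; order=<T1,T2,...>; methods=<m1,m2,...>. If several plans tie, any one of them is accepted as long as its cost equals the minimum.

Selinger DP (subsets sized 1..n):
  {B}: scan cost=300, card=300
  {D}: scan cost=300, card=300
  {A}: scan cost=250, card=250
  {C}: scan cost=50, card=50
  {BD}: card=1500; try (D,hash)→6000, (B,hash)→6000, (D,merge)→6300, (B,merge)→6300, (D,nl)→90300, (B,nl)→90300; best=6000 via (D,hash)
  {AD}: card=15000; try (A,hash)→4600, (D,merge)→5500, (A,merge)→5550, (D,hash)→5900, (A,nl_idx)→17700, (D,nl)→75250 …(+1); best=4600 via (A,hash)
  {AC}: card=50; try (A,nl_idx)→500, (C,hash)→1100, (A,merge)→2650, (C,merge)→2850, (A,hash)→4100, (A,nl)→12550 …(+1); best=500 via (A,nl_idx)
  {ABD}: card=75000; try (A,hash)→11500, (B,hash)→25000, (A,merge)→26250, (A,nl_idx)→93000, (B,merge)→232600, (A,nl)→381000 …(+1); best=11500 via (A,hash)
  {ACD}: card=3000; try (D,merge)→3850, (D,hash)→5950, (D,nl)→15500, (C,hash)→20200, (C,merge)→229950, (C,nl)→754600; best=3850 via (D,merge)
  {ABCD}: card=15000; try (B,hash)→12250, (B,merge)→45850, (C,hash)→87100, (B,nl)→903850, (C,merge)→1361850, (C,nl)→3761500; best=12250 via (B,hash)

cost=12250; order=C,A,D,B; methods=nl_idx,merge,hash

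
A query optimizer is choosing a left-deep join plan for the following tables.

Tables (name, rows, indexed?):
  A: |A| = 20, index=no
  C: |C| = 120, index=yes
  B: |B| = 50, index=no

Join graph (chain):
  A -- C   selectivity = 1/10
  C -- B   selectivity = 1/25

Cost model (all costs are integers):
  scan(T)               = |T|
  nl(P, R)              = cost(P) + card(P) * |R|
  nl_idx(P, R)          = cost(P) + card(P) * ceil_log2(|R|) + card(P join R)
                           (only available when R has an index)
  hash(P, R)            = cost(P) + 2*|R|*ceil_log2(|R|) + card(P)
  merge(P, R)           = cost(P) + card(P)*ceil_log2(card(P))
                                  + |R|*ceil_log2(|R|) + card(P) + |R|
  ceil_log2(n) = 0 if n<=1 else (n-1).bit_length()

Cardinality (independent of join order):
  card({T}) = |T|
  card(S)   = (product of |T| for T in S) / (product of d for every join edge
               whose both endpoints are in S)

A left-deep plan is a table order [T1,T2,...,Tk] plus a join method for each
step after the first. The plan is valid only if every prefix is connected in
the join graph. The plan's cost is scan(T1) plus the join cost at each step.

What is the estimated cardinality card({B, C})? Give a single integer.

240

Tables in S: B(50), C(120)
Edges inside S: C-B(d=25)
numerator = 50 * 120 = 6000
denominator = 25 = 25
card(S) = 6000 / 25 = 240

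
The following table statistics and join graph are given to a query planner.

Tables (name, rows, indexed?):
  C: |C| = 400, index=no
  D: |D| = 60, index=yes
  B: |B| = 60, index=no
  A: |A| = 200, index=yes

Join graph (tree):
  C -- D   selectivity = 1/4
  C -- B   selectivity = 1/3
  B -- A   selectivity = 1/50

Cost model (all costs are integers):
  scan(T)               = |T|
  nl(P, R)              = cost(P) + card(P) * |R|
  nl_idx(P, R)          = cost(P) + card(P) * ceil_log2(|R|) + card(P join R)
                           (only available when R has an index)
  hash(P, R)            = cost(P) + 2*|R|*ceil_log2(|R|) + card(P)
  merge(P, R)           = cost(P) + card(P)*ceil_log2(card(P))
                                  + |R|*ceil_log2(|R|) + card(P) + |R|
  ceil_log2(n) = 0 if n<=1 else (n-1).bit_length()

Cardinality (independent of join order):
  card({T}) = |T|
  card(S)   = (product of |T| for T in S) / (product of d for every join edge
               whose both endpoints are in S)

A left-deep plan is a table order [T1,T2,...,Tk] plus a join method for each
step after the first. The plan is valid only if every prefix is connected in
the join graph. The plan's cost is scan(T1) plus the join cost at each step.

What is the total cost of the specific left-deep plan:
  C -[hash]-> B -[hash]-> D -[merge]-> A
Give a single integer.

2172040

step 1: scan C: cost=400, card=400
step 2: join B via hash
    card(P join B) = 400*60/(3) = 8000
    cost = 400 + 2*60*6 + 400 = 1520
step 3: join D via hash
    card(P join D) = 8000*60/(4) = 120000
    cost = 1520 + 2*60*6 + 8000 = 10240
step 4: join A via merge
    card(P join A) = 120000*200/(50) = 480000
    cost = 10240 + 120000*17 + 200*8 + 120000 + 200 = 2172040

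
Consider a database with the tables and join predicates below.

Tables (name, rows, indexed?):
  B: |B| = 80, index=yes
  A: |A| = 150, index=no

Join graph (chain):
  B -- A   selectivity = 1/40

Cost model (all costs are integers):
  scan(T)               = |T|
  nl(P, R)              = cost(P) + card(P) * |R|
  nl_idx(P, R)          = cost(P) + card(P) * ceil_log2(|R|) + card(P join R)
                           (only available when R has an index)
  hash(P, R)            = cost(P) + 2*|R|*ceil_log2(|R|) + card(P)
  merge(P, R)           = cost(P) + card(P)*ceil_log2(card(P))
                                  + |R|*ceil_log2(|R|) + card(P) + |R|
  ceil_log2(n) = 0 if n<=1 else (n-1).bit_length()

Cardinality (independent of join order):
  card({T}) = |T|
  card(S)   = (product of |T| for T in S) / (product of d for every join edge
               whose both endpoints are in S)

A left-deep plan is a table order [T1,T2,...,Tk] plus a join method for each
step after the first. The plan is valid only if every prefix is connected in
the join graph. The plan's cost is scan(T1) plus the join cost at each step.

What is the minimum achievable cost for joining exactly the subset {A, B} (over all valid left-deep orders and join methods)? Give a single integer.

1420

Selinger DP over subsets of {A,B}:
  {B}: scan cost=80, card=80
  {A}: scan cost=150, card=150
  {AB}: card=300; try (B,hash)→1420, (B,nl_idx)→1500, (A,merge)→2070, (B,merge)→2140, (A,hash)→2560, (A,nl)→12080 …(+1); best=1420 via (B,hash)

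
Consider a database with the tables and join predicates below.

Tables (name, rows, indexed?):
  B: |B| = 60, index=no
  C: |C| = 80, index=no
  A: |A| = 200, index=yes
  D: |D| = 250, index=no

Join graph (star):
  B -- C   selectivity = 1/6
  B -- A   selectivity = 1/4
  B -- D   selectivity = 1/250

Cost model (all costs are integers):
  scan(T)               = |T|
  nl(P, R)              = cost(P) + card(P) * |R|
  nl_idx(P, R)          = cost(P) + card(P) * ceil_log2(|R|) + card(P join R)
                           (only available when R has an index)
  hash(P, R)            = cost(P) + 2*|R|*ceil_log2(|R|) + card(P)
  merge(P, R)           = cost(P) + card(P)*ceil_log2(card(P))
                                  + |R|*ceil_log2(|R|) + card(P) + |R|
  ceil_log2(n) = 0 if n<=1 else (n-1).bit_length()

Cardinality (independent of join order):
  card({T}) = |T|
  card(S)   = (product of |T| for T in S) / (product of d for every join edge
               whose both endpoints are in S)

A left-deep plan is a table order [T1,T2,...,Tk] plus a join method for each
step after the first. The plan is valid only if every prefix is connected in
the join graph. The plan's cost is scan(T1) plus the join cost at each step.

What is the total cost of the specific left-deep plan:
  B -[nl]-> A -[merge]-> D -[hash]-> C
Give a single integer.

step 1: scan B: cost=60, card=60
step 2: join A via nl
    card(P join A) = 60*200/(4) = 3000
    cost = 60 + 60*200 = 12060
step 3: join D via merge
    card(P join D) = 3000*250/(250) = 3000
    cost = 12060 + 3000*12 + 250*8 + 3000 + 250 = 53310
step 4: join C via hash
    card(P join C) = 3000*80/(6) = 40000
    cost = 53310 + 2*80*7 + 3000 = 57430

57430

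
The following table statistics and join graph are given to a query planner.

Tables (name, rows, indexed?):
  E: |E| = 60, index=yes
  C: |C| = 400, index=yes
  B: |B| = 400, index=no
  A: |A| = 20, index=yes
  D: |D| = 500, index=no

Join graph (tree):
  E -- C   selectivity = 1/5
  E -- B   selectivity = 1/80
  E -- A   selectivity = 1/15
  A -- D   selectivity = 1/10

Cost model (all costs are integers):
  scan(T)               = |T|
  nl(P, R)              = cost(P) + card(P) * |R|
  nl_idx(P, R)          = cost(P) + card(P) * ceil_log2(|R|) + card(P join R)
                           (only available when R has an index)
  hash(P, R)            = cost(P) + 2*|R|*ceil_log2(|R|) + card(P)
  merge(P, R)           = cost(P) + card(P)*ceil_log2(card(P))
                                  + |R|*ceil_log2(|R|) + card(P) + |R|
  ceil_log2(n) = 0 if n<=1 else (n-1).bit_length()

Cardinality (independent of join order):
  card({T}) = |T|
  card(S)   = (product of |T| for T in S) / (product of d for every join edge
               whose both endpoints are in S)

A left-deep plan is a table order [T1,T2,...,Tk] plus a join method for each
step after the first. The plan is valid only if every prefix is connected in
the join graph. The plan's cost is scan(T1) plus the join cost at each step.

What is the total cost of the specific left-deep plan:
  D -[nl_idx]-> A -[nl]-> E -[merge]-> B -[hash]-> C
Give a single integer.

step 1: scan D: cost=500, card=500
step 2: join A via nl_idx
    card(P join A) = 500*20/(10) = 1000
    cost = 500 + 500*5 + 1000 = 4000
step 3: join E via nl
    card(P join E) = 1000*60/(15) = 4000
    cost = 4000 + 1000*60 = 64000
step 4: join B via merge
    card(P join B) = 4000*400/(80) = 20000
    cost = 64000 + 4000*12 + 400*9 + 4000 + 400 = 120000
step 5: join C via hash
    card(P join C) = 20000*400/(5) = 1600000
    cost = 120000 + 2*400*9 + 20000 = 147200

147200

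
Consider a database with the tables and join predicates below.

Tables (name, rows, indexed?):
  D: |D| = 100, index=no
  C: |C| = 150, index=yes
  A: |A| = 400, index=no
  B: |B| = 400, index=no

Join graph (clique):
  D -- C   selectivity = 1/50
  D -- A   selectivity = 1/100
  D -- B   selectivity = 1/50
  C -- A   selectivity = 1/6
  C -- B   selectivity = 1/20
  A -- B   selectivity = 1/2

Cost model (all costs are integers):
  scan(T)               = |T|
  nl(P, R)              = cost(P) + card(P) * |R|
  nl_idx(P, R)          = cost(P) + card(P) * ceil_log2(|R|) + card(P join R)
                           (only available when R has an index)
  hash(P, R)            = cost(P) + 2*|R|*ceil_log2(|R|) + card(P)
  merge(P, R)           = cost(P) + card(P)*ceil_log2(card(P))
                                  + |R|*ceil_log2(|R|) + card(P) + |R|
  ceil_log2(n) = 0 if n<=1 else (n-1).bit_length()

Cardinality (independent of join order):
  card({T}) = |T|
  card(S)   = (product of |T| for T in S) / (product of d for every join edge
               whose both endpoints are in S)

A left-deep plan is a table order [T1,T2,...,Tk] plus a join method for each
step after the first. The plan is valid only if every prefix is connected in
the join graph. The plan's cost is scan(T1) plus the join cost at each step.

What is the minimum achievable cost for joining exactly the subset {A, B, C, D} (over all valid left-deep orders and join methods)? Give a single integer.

Selinger DP over subsets of {A,B,C,D}:
  {D}: scan cost=100, card=100
  {C}: scan cost=150, card=150
  {A}: scan cost=400, card=400
  {B}: scan cost=400, card=400
  {CD}: card=300; try (C,nl_idx)→1200, (D,hash)→1700, (C,merge)→2250, (D,merge)→2300, (C,hash)→2600, (C,nl)→15100 …(+1); best=1200 via (C,nl_idx)
  {AD}: card=400; try (D,hash)→2200, (A,merge)→4900, (D,merge)→5200, (A,hash)→7400, (A,nl)→40100, (D,nl)→40400; best=2200 via (D,hash)
  {BD}: card=800; try (D,hash)→2200, (B,merge)→4900, (D,merge)→5200, (B,hash)→7400, (B,nl)→40100, (D,nl)→40400; best=2200 via (D,hash)
  {AC}: card=10000; try (C,hash)→3200, (A,merge)→5500, (C,merge)→5750, (A,hash)→7500, (C,nl_idx)→13600, (A,nl)→60150 …(+1); best=3200 via (C,hash)
  {BC}: card=3000; try (C,hash)→3200, (B,merge)→5500, (C,merge)→5750, (C,nl_idx)→6600, (B,hash)→7500, (B,nl)→60150 …(+1); best=3200 via (C,hash)
  {AB}: card=80000; try (B,hash)→8000, (A,hash)→8000, (B,merge)→8400, (A,merge)→8400, (B,nl)→160400, (A,nl)→160400; best=8000 via (B,hash)
  {ACD}: card=200; try (C,hash)→5000, (C,nl_idx)→5600, (C,merge)→7550, (A,merge)→8200, (A,hash)→8700, (D,hash)→14600 …(+4); best=5000 via (C,hash)
  {BCD}: card=120; try (C,hash)→5400, (D,hash)→7600, (B,merge)→8200, (B,hash)→8700, (C,nl_idx)→8720, (C,merge)→12350 …(+4); best=5400 via (C,hash)
  {ABD}: card=1600; try (B,hash)→9800, (B,merge)→10200, (A,hash)→10200, (A,merge)→15000, (D,hash)→89400, (B,nl)→162200 …(+3); best=9800 via (B,hash)
  {ABC}: card=100000; try (A,hash)→13400, (B,hash)→20400, (A,merge)→46200, (C,hash)→90400, (B,merge)→157200, (C,nl_idx)→748000 …(+4); best=13400 via (A,hash)
  {ABCD}: card=40; try (A,merge)→10360, (B,merge)→10800, (B,hash)→12400, (A,hash)→12720, (C,hash)→13800, (C,nl_idx)→22640 …(+7); best=10360 via (A,merge)

10360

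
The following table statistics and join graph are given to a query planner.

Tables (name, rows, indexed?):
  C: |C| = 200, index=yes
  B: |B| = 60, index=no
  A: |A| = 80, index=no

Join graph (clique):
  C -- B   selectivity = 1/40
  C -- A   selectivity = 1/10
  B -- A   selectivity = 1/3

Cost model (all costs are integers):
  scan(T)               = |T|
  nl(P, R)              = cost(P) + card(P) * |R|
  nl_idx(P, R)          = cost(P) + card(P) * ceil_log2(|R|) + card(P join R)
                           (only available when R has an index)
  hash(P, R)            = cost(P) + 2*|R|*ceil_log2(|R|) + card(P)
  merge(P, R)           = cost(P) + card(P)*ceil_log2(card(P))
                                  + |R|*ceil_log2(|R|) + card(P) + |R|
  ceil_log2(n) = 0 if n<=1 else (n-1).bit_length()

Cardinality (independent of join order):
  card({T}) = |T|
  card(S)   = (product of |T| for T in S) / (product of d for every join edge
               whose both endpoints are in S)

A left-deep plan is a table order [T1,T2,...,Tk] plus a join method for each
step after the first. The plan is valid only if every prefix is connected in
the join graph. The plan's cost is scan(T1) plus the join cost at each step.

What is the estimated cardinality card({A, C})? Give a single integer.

Tables in S: A(80), C(200)
Edges inside S: C-A(d=10)
numerator = 80 * 200 = 16000
denominator = 10 = 10
card(S) = 16000 / 10 = 1600

1600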